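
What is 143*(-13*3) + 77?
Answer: -5500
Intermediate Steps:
143*(-13*3) + 77 = 143*(-39) + 77 = -5577 + 77 = -5500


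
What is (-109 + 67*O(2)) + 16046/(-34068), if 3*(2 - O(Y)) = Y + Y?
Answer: -367959/5678 ≈ -64.804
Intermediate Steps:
O(Y) = 2 - 2*Y/3 (O(Y) = 2 - (Y + Y)/3 = 2 - 2*Y/3)
(-109 + 67*O(2)) + 16046/(-34068) = (-109 + 67*(2 - 2/3*2)) + 16046/(-34068) = (-109 + 67*(2 - 4/3)) + 16046*(-1/34068) = (-109 + 67*(2/3)) - 8023/17034 = (-109 + 134/3) - 8023/17034 = -193/3 - 8023/17034 = -367959/5678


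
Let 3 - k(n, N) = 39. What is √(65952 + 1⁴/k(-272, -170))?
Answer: √2374271/6 ≈ 256.81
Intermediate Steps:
k(n, N) = -36 (k(n, N) = 3 - 1*39 = 3 - 39 = -36)
√(65952 + 1⁴/k(-272, -170)) = √(65952 + 1⁴/(-36)) = √(65952 + 1*(-1/36)) = √(65952 - 1/36) = √(2374271/36) = √2374271/6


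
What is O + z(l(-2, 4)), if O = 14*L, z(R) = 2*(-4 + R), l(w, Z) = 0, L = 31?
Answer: 426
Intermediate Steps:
z(R) = -8 + 2*R
O = 434 (O = 14*31 = 434)
O + z(l(-2, 4)) = 434 + (-8 + 2*0) = 434 + (-8 + 0) = 434 - 8 = 426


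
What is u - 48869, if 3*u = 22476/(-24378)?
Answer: -595667987/12189 ≈ -48869.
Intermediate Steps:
u = -3746/12189 (u = (22476/(-24378))/3 = (22476*(-1/24378))/3 = (1/3)*(-3746/4063) = -3746/12189 ≈ -0.30733)
u - 48869 = -3746/12189 - 48869 = -595667987/12189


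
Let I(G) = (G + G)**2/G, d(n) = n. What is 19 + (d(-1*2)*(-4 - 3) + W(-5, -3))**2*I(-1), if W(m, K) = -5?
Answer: -305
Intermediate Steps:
I(G) = 4*G (I(G) = (2*G)**2/G = (4*G**2)/G = 4*G)
19 + (d(-1*2)*(-4 - 3) + W(-5, -3))**2*I(-1) = 19 + ((-1*2)*(-4 - 3) - 5)**2*(4*(-1)) = 19 + (-2*(-7) - 5)**2*(-4) = 19 + (14 - 5)**2*(-4) = 19 + 9**2*(-4) = 19 + 81*(-4) = 19 - 324 = -305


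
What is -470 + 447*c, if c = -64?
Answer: -29078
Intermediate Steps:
-470 + 447*c = -470 + 447*(-64) = -470 - 28608 = -29078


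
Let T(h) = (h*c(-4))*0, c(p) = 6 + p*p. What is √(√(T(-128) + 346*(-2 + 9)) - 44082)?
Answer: √(-44082 + √2422) ≈ 209.84*I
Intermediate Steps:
c(p) = 6 + p²
T(h) = 0 (T(h) = (h*(6 + (-4)²))*0 = (h*(6 + 16))*0 = (h*22)*0 = (22*h)*0 = 0)
√(√(T(-128) + 346*(-2 + 9)) - 44082) = √(√(0 + 346*(-2 + 9)) - 44082) = √(√(0 + 346*7) - 44082) = √(√(0 + 2422) - 44082) = √(√2422 - 44082) = √(-44082 + √2422)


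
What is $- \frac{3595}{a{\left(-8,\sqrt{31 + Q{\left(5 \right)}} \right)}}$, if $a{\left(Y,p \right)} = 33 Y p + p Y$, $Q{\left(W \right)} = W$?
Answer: $\frac{3595}{1632} \approx 2.2028$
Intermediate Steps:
$a{\left(Y,p \right)} = 34 Y p$ ($a{\left(Y,p \right)} = 33 Y p + Y p = 34 Y p$)
$- \frac{3595}{a{\left(-8,\sqrt{31 + Q{\left(5 \right)}} \right)}} = - \frac{3595}{34 \left(-8\right) \sqrt{31 + 5}} = - \frac{3595}{34 \left(-8\right) \sqrt{36}} = - \frac{3595}{34 \left(-8\right) 6} = - \frac{3595}{-1632} = \left(-3595\right) \left(- \frac{1}{1632}\right) = \frac{3595}{1632}$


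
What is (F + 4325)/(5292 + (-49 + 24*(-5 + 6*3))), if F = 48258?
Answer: 52583/5555 ≈ 9.4659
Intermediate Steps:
(F + 4325)/(5292 + (-49 + 24*(-5 + 6*3))) = (48258 + 4325)/(5292 + (-49 + 24*(-5 + 6*3))) = 52583/(5292 + (-49 + 24*(-5 + 18))) = 52583/(5292 + (-49 + 24*13)) = 52583/(5292 + (-49 + 312)) = 52583/(5292 + 263) = 52583/5555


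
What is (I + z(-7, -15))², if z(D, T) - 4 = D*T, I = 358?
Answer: 218089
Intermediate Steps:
z(D, T) = 4 + D*T
(I + z(-7, -15))² = (358 + (4 - 7*(-15)))² = (358 + (4 + 105))² = (358 + 109)² = 467² = 218089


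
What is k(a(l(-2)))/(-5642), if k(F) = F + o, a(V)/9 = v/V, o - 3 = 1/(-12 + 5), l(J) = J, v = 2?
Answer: 43/39494 ≈ 0.0010888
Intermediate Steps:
o = 20/7 (o = 3 + 1/(-12 + 5) = 3 + 1/(-7) = 3 - ⅐ = 20/7 ≈ 2.8571)
a(V) = 18/V (a(V) = 9*(2/V) = 18/V)
k(F) = 20/7 + F (k(F) = F + 20/7 = 20/7 + F)
k(a(l(-2)))/(-5642) = (20/7 + 18/(-2))/(-5642) = (20/7 + 18*(-½))*(-1/5642) = (20/7 - 9)*(-1/5642) = -43/7*(-1/5642) = 43/39494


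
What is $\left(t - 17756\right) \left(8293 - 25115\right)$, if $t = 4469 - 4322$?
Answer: $296218598$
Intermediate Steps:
$t = 147$ ($t = 4469 - 4322 = 147$)
$\left(t - 17756\right) \left(8293 - 25115\right) = \left(147 - 17756\right) \left(8293 - 25115\right) = \left(-17609\right) \left(-16822\right) = 296218598$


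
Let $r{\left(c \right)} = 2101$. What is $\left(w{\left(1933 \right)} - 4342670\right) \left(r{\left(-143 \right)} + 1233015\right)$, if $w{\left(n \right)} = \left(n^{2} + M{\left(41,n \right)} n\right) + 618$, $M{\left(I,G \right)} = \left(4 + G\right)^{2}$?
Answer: $8957000111049624$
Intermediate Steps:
$w{\left(n \right)} = 618 + n^{2} + n \left(4 + n\right)^{2}$ ($w{\left(n \right)} = \left(n^{2} + \left(4 + n\right)^{2} n\right) + 618 = \left(n^{2} + n \left(4 + n\right)^{2}\right) + 618 = 618 + n^{2} + n \left(4 + n\right)^{2}$)
$\left(w{\left(1933 \right)} - 4342670\right) \left(r{\left(-143 \right)} + 1233015\right) = \left(\left(618 + 1933^{2} + 1933 \left(4 + 1933\right)^{2}\right) - 4342670\right) \left(2101 + 1233015\right) = \left(\left(618 + 3736489 + 1933 \cdot 1937^{2}\right) - 4342670\right) 1235116 = \left(\left(618 + 3736489 + 1933 \cdot 3751969\right) - 4342670\right) 1235116 = \left(\left(618 + 3736489 + 7252556077\right) - 4342670\right) 1235116 = \left(7256293184 - 4342670\right) 1235116 = 7251950514 \cdot 1235116 = 8957000111049624$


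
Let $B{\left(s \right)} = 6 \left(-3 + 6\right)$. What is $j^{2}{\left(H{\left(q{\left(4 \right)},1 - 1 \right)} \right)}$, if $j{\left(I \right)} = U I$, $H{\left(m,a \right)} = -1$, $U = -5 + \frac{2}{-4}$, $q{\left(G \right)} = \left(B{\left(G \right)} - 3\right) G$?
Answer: $\frac{121}{4} \approx 30.25$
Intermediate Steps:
$B{\left(s \right)} = 18$ ($B{\left(s \right)} = 6 \cdot 3 = 18$)
$q{\left(G \right)} = 15 G$ ($q{\left(G \right)} = \left(18 - 3\right) G = 15 G$)
$U = - \frac{11}{2}$ ($U = -5 + 2 \left(- \frac{1}{4}\right) = -5 - \frac{1}{2} = - \frac{11}{2} \approx -5.5$)
$j{\left(I \right)} = - \frac{11 I}{2}$
$j^{2}{\left(H{\left(q{\left(4 \right)},1 - 1 \right)} \right)} = \left(\left(- \frac{11}{2}\right) \left(-1\right)\right)^{2} = \left(\frac{11}{2}\right)^{2} = \frac{121}{4}$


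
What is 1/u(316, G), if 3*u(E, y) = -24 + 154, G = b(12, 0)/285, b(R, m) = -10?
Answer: 3/130 ≈ 0.023077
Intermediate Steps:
G = -2/57 (G = -10/285 = -10*1/285 = -2/57 ≈ -0.035088)
u(E, y) = 130/3 (u(E, y) = (-24 + 154)/3 = (⅓)*130 = 130/3)
1/u(316, G) = 1/(130/3) = 3/130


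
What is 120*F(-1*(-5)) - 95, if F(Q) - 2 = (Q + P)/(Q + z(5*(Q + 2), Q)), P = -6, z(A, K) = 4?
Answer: 395/3 ≈ 131.67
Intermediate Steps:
F(Q) = 2 + (-6 + Q)/(4 + Q) (F(Q) = 2 + (Q - 6)/(Q + 4) = 2 + (-6 + Q)/(4 + Q))
120*F(-1*(-5)) - 95 = 120*((2 + 3*(-1*(-5)))/(4 - 1*(-5))) - 95 = 120*((2 + 3*5)/(4 + 5)) - 95 = 120*((2 + 15)/9) - 95 = 120*((⅑)*17) - 95 = 120*(17/9) - 95 = 680/3 - 95 = 395/3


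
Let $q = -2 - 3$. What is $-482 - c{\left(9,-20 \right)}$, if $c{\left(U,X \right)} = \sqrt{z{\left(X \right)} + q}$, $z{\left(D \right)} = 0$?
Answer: $-482 - i \sqrt{5} \approx -482.0 - 2.2361 i$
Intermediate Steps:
$q = -5$
$c{\left(U,X \right)} = i \sqrt{5}$ ($c{\left(U,X \right)} = \sqrt{0 - 5} = \sqrt{-5} = i \sqrt{5}$)
$-482 - c{\left(9,-20 \right)} = -482 - i \sqrt{5}$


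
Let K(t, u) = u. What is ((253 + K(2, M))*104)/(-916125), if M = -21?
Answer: -24128/916125 ≈ -0.026337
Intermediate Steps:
((253 + K(2, M))*104)/(-916125) = ((253 - 21)*104)/(-916125) = (232*104)*(-1/916125) = 24128*(-1/916125) = -24128/916125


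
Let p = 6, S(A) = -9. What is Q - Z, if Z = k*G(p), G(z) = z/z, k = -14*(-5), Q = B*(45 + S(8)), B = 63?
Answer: 2198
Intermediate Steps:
Q = 2268 (Q = 63*(45 - 9) = 63*36 = 2268)
k = 70
G(z) = 1
Z = 70 (Z = 70*1 = 70)
Q - Z = 2268 - 1*70 = 2268 - 70 = 2198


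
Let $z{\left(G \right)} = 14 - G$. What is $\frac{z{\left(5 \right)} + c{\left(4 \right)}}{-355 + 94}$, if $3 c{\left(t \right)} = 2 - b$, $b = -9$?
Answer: $- \frac{38}{783} \approx -0.048531$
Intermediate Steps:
$c{\left(t \right)} = \frac{11}{3}$ ($c{\left(t \right)} = \frac{2 - -9}{3} = \frac{2 + 9}{3} = \frac{1}{3} \cdot 11 = \frac{11}{3}$)
$\frac{z{\left(5 \right)} + c{\left(4 \right)}}{-355 + 94} = \frac{\left(14 - 5\right) + \frac{11}{3}}{-355 + 94} = \frac{\left(14 - 5\right) + \frac{11}{3}}{-261} = \left(9 + \frac{11}{3}\right) \left(- \frac{1}{261}\right) = \frac{38}{3} \left(- \frac{1}{261}\right) = - \frac{38}{783}$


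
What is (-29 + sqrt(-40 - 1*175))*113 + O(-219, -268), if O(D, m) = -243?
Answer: -3520 + 113*I*sqrt(215) ≈ -3520.0 + 1656.9*I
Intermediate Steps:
(-29 + sqrt(-40 - 1*175))*113 + O(-219, -268) = (-29 + sqrt(-40 - 1*175))*113 - 243 = (-29 + sqrt(-40 - 175))*113 - 243 = (-29 + sqrt(-215))*113 - 243 = (-29 + I*sqrt(215))*113 - 243 = (-3277 + 113*I*sqrt(215)) - 243 = -3520 + 113*I*sqrt(215)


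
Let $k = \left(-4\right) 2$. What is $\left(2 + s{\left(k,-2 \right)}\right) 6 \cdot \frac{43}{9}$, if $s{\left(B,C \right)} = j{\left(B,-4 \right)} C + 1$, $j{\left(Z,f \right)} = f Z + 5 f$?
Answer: $-602$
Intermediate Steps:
$j{\left(Z,f \right)} = 5 f + Z f$ ($j{\left(Z,f \right)} = Z f + 5 f = 5 f + Z f$)
$k = -8$
$s{\left(B,C \right)} = 1 + C \left(-20 - 4 B\right)$ ($s{\left(B,C \right)} = - 4 \left(5 + B\right) C + 1 = \left(-20 - 4 B\right) C + 1 = C \left(-20 - 4 B\right) + 1 = 1 + C \left(-20 - 4 B\right)$)
$\left(2 + s{\left(k,-2 \right)}\right) 6 \cdot \frac{43}{9} = \left(2 + \left(1 - - 8 \left(5 - 8\right)\right)\right) 6 \cdot \frac{43}{9} = \left(2 + \left(1 - \left(-8\right) \left(-3\right)\right)\right) 6 \cdot 43 \cdot \frac{1}{9} = \left(2 + \left(1 - 24\right)\right) 6 \cdot \frac{43}{9} = \left(2 - 23\right) 6 \cdot \frac{43}{9} = \left(-21\right) 6 \cdot \frac{43}{9} = \left(-126\right) \frac{43}{9} = -602$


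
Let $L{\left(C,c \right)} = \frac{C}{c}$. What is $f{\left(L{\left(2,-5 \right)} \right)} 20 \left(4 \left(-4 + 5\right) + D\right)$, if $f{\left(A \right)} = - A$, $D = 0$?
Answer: $32$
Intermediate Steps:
$f{\left(L{\left(2,-5 \right)} \right)} 20 \left(4 \left(-4 + 5\right) + D\right) = - \frac{2}{-5} \cdot 20 \left(4 \left(-4 + 5\right) + 0\right) = - \frac{2 \left(-1\right)}{5} \cdot 20 \left(4 \cdot 1 + 0\right) = \left(-1\right) \left(- \frac{2}{5}\right) 20 \left(4 + 0\right) = \frac{2}{5} \cdot 20 \cdot 4 = 8 \cdot 4 = 32$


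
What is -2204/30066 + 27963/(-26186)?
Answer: -449224751/393654138 ≈ -1.1412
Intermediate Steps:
-2204/30066 + 27963/(-26186) = -2204*1/30066 + 27963*(-1/26186) = -1102/15033 - 27963/26186 = -449224751/393654138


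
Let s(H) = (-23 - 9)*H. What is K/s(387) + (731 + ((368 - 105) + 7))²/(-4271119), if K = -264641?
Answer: 1117904422895/52893537696 ≈ 21.135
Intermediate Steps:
s(H) = -32*H
K/s(387) + (731 + ((368 - 105) + 7))²/(-4271119) = -264641/((-32*387)) + (731 + ((368 - 105) + 7))²/(-4271119) = -264641/(-12384) + (731 + (263 + 7))²*(-1/4271119) = -264641*(-1/12384) + (731 + 270)²*(-1/4271119) = 264641/12384 + 1001²*(-1/4271119) = 264641/12384 + 1002001*(-1/4271119) = 264641/12384 - 1002001/4271119 = 1117904422895/52893537696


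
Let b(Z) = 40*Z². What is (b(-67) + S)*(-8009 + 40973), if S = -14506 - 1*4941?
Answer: 5277964932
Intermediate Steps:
S = -19447 (S = -14506 - 4941 = -19447)
(b(-67) + S)*(-8009 + 40973) = (40*(-67)² - 19447)*(-8009 + 40973) = (40*4489 - 19447)*32964 = (179560 - 19447)*32964 = 160113*32964 = 5277964932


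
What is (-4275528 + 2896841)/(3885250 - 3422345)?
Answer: -1378687/462905 ≈ -2.9783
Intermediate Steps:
(-4275528 + 2896841)/(3885250 - 3422345) = -1378687/462905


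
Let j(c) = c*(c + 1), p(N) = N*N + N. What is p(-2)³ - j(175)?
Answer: -30792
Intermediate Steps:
p(N) = N + N² (p(N) = N² + N = N + N²)
j(c) = c*(1 + c)
p(-2)³ - j(175) = (-2*(1 - 2))³ - 175*(1 + 175) = (-2*(-1))³ - 175*176 = 2³ - 1*30800 = 8 - 30800 = -30792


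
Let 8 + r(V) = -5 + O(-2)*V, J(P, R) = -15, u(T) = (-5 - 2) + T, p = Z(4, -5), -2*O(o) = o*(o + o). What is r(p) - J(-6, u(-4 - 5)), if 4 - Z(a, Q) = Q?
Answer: -34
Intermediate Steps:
Z(a, Q) = 4 - Q
O(o) = -o**2 (O(o) = -o*(o + o)/2 = -o*2*o/2 = -o**2)
p = 9 (p = 4 - 1*(-5) = 4 + 5 = 9)
u(T) = -7 + T
r(V) = -13 - 4*V (r(V) = -8 + (-5 + (-1*(-2)**2)*V) = -8 + (-5 + (-1*4)*V) = -8 + (-5 - 4*V) = -13 - 4*V)
r(p) - J(-6, u(-4 - 5)) = (-13 - 4*9) - 1*(-15) = (-13 - 36) + 15 = -49 + 15 = -34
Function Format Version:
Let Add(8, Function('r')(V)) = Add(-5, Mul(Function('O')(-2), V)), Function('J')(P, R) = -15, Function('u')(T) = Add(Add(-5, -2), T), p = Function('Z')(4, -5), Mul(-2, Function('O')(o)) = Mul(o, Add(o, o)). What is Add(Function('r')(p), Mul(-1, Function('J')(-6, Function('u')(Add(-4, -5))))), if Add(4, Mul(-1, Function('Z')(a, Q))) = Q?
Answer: -34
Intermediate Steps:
Function('Z')(a, Q) = Add(4, Mul(-1, Q))
Function('O')(o) = Mul(-1, Pow(o, 2)) (Function('O')(o) = Mul(Rational(-1, 2), Mul(o, Add(o, o))) = Mul(Rational(-1, 2), Mul(o, Mul(2, o))) = Mul(Rational(-1, 2), Mul(2, Pow(o, 2))) = Mul(-1, Pow(o, 2)))
p = 9 (p = Add(4, Mul(-1, -5)) = Add(4, 5) = 9)
Function('u')(T) = Add(-7, T)
Function('r')(V) = Add(-13, Mul(-4, V)) (Function('r')(V) = Add(-8, Add(-5, Mul(Mul(-1, Pow(-2, 2)), V))) = Add(-8, Add(-5, Mul(Mul(-1, 4), V))) = Add(-8, Add(-5, Mul(-4, V))) = Add(-13, Mul(-4, V)))
Add(Function('r')(p), Mul(-1, Function('J')(-6, Function('u')(Add(-4, -5))))) = Add(Add(-13, Mul(-4, 9)), Mul(-1, -15)) = Add(Add(-13, -36), 15) = Add(-49, 15) = -34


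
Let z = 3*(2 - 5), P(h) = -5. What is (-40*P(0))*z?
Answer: -1800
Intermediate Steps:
z = -9 (z = 3*(-3) = -9)
(-40*P(0))*z = -40*(-5)*(-9) = 200*(-9) = -1800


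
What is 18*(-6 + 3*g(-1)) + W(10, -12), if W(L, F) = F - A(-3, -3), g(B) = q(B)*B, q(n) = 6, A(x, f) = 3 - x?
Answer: -450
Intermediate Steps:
g(B) = 6*B
W(L, F) = -6 + F (W(L, F) = F - (3 - 1*(-3)) = F - (3 + 3) = F - 1*6 = F - 6 = -6 + F)
18*(-6 + 3*g(-1)) + W(10, -12) = 18*(-6 + 3*(6*(-1))) + (-6 - 12) = 18*(-6 + 3*(-6)) - 18 = 18*(-6 - 18) - 18 = 18*(-24) - 18 = -432 - 18 = -450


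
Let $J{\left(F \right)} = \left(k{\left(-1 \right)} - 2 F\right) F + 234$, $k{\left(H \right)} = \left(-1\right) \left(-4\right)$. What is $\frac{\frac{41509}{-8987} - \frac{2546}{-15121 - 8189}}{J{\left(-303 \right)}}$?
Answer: $\frac{118086736}{4833807089265} \approx 2.4429 \cdot 10^{-5}$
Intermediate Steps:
$k{\left(H \right)} = 4$
$J{\left(F \right)} = 234 + F \left(4 - 2 F\right)$ ($J{\left(F \right)} = \left(4 - 2 F\right) F + 234 = F \left(4 - 2 F\right) + 234 = 234 + F \left(4 - 2 F\right)$)
$\frac{\frac{41509}{-8987} - \frac{2546}{-15121 - 8189}}{J{\left(-303 \right)}} = \frac{\frac{41509}{-8987} - \frac{2546}{-15121 - 8189}}{234 - 2 \left(-303\right)^{2} + 4 \left(-303\right)} = \frac{41509 \left(- \frac{1}{8987}\right) - \frac{2546}{-23310}}{234 - 183618 - 1212} = \frac{- \frac{41509}{8987} - - \frac{1273}{11655}}{234 - 183618 - 1212} = \frac{- \frac{41509}{8987} + \frac{1273}{11655}}{-184596} = \left(- \frac{472346944}{104743485}\right) \left(- \frac{1}{184596}\right) = \frac{118086736}{4833807089265}$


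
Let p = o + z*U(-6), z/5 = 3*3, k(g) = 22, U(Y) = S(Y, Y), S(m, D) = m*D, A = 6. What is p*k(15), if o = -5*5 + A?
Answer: 35222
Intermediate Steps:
S(m, D) = D*m
U(Y) = Y**2 (U(Y) = Y*Y = Y**2)
z = 45 (z = 5*(3*3) = 5*9 = 45)
o = -19 (o = -5*5 + 6 = -25 + 6 = -19)
p = 1601 (p = -19 + 45*(-6)**2 = -19 + 45*36 = -19 + 1620 = 1601)
p*k(15) = 1601*22 = 35222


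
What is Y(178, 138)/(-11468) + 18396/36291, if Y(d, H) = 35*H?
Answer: 5946633/69364198 ≈ 0.085731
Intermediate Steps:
Y(178, 138)/(-11468) + 18396/36291 = (35*138)/(-11468) + 18396/36291 = 4830*(-1/11468) + 18396*(1/36291) = -2415/5734 + 6132/12097 = 5946633/69364198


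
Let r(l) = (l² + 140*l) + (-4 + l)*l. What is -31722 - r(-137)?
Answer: -50628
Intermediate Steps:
r(l) = l² + 140*l + l*(-4 + l) (r(l) = (l² + 140*l) + l*(-4 + l) = l² + 140*l + l*(-4 + l))
-31722 - r(-137) = -31722 - 2*(-137)*(68 - 137) = -31722 - 2*(-137)*(-69) = -31722 - 1*18906 = -31722 - 18906 = -50628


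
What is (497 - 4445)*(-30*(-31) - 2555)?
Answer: 6415500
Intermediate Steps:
(497 - 4445)*(-30*(-31) - 2555) = -3948*(930 - 2555) = -3948*(-1625) = 6415500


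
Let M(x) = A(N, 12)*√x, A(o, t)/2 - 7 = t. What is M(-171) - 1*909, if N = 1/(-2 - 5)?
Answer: -909 + 114*I*√19 ≈ -909.0 + 496.91*I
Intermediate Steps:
N = -⅐ (N = 1/(-7) = -⅐ ≈ -0.14286)
A(o, t) = 14 + 2*t
M(x) = 38*√x (M(x) = (14 + 2*12)*√x = (14 + 24)*√x = 38*√x)
M(-171) - 1*909 = 38*√(-171) - 1*909 = 38*(3*I*√19) - 909 = 114*I*√19 - 909 = -909 + 114*I*√19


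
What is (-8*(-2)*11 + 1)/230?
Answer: 177/230 ≈ 0.76957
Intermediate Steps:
(-8*(-2)*11 + 1)/230 = (16*11 + 1)*(1/230) = (176 + 1)*(1/230) = 177*(1/230) = 177/230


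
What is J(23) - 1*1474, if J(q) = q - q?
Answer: -1474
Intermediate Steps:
J(q) = 0
J(23) - 1*1474 = 0 - 1*1474 = 0 - 1474 = -1474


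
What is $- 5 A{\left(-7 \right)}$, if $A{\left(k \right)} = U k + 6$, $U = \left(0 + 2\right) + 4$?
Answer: $180$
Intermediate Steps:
$U = 6$ ($U = 2 + 4 = 6$)
$A{\left(k \right)} = 6 + 6 k$ ($A{\left(k \right)} = 6 k + 6 = 6 + 6 k$)
$- 5 A{\left(-7 \right)} = - 5 \left(6 + 6 \left(-7\right)\right) = - 5 \left(6 - 42\right) = \left(-5\right) \left(-36\right) = 180$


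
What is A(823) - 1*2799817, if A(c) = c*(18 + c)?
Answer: -2107674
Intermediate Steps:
A(823) - 1*2799817 = 823*(18 + 823) - 1*2799817 = 823*841 - 2799817 = 692143 - 2799817 = -2107674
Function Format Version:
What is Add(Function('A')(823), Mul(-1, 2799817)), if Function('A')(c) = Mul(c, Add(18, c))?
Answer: -2107674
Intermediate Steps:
Add(Function('A')(823), Mul(-1, 2799817)) = Add(Mul(823, Add(18, 823)), Mul(-1, 2799817)) = Add(Mul(823, 841), -2799817) = Add(692143, -2799817) = -2107674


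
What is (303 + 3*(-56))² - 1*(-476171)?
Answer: 494396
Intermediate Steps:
(303 + 3*(-56))² - 1*(-476171) = (303 - 168)² + 476171 = 135² + 476171 = 18225 + 476171 = 494396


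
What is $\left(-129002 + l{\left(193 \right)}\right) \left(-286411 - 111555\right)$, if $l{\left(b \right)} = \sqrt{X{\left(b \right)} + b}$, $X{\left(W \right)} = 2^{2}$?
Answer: $51338409932 - 397966 \sqrt{197} \approx 5.1333 \cdot 10^{10}$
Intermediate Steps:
$X{\left(W \right)} = 4$
$l{\left(b \right)} = \sqrt{4 + b}$
$\left(-129002 + l{\left(193 \right)}\right) \left(-286411 - 111555\right) = \left(-129002 + \sqrt{4 + 193}\right) \left(-286411 - 111555\right) = \left(-129002 + \sqrt{197}\right) \left(-397966\right) = 51338409932 - 397966 \sqrt{197}$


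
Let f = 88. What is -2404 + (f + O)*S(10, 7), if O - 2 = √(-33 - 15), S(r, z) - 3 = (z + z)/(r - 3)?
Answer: -1954 + 20*I*√3 ≈ -1954.0 + 34.641*I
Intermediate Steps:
S(r, z) = 3 + 2*z/(-3 + r) (S(r, z) = 3 + (z + z)/(r - 3) = 3 + (2*z)/(-3 + r) = 3 + 2*z/(-3 + r))
O = 2 + 4*I*√3 (O = 2 + √(-33 - 15) = 2 + √(-48) = 2 + 4*I*√3 ≈ 2.0 + 6.9282*I)
-2404 + (f + O)*S(10, 7) = -2404 + (88 + (2 + 4*I*√3))*((-9 + 2*7 + 3*10)/(-3 + 10)) = -2404 + (90 + 4*I*√3)*((-9 + 14 + 30)/7) = -2404 + (90 + 4*I*√3)*((⅐)*35) = -2404 + (90 + 4*I*√3)*5 = -2404 + (450 + 20*I*√3) = -1954 + 20*I*√3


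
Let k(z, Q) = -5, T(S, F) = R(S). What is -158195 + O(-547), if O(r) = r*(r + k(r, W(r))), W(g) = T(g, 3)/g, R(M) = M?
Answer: 143749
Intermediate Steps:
T(S, F) = S
W(g) = 1 (W(g) = g/g = 1)
O(r) = r*(-5 + r) (O(r) = r*(r - 5) = r*(-5 + r))
-158195 + O(-547) = -158195 - 547*(-5 - 547) = -158195 - 547*(-552) = -158195 + 301944 = 143749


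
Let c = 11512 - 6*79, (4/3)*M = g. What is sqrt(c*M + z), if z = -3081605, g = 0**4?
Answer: I*sqrt(3081605) ≈ 1755.4*I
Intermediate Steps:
g = 0
M = 0 (M = (3/4)*0 = 0)
c = 11038 (c = 11512 - 1*474 = 11512 - 474 = 11038)
sqrt(c*M + z) = sqrt(11038*0 - 3081605) = sqrt(0 - 3081605) = sqrt(-3081605) = I*sqrt(3081605)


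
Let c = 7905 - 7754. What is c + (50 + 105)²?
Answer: 24176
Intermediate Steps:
c = 151
c + (50 + 105)² = 151 + (50 + 105)² = 151 + 155² = 151 + 24025 = 24176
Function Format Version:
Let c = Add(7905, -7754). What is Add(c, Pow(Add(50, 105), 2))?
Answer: 24176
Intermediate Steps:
c = 151
Add(c, Pow(Add(50, 105), 2)) = Add(151, Pow(Add(50, 105), 2)) = Add(151, Pow(155, 2)) = Add(151, 24025) = 24176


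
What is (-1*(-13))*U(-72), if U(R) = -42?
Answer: -546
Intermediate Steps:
(-1*(-13))*U(-72) = -1*(-13)*(-42) = 13*(-42) = -546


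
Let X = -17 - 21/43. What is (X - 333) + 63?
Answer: -12362/43 ≈ -287.49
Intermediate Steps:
X = -752/43 (X = -17 - 21*1/43 = -17 - 21/43 = -752/43 ≈ -17.488)
(X - 333) + 63 = (-752/43 - 333) + 63 = -15071/43 + 63 = -12362/43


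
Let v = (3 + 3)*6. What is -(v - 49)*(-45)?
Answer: -585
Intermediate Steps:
v = 36 (v = 6*6 = 36)
-(v - 49)*(-45) = -(36 - 49)*(-45) = -(-13)*(-45) = -1*585 = -585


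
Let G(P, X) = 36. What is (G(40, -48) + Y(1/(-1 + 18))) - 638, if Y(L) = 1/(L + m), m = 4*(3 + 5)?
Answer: -328073/545 ≈ -601.97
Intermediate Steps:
m = 32 (m = 4*8 = 32)
Y(L) = 1/(32 + L) (Y(L) = 1/(L + 32) = 1/(32 + L))
(G(40, -48) + Y(1/(-1 + 18))) - 638 = (36 + 1/(32 + 1/(-1 + 18))) - 638 = (36 + 1/(32 + 1/17)) - 638 = (36 + 1/(545/17)) - 638 = (36 + 17/545) - 638 = 19637/545 - 638 = -328073/545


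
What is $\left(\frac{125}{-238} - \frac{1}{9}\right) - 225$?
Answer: $- \frac{483313}{2142} \approx -225.64$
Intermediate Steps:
$\left(\frac{125}{-238} - \frac{1}{9}\right) - 225 = \left(125 \left(- \frac{1}{238}\right) - \frac{1}{9}\right) - 225 = \left(- \frac{125}{238} - \frac{1}{9}\right) - 225 = - \frac{1363}{2142} - 225 = - \frac{483313}{2142}$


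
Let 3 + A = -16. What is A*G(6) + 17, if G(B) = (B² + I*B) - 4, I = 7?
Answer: -1389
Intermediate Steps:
G(B) = -4 + B² + 7*B (G(B) = (B² + 7*B) - 4 = -4 + B² + 7*B)
A = -19 (A = -3 - 16 = -19)
A*G(6) + 17 = -19*(-4 + 6² + 7*6) + 17 = -19*(-4 + 36 + 42) + 17 = -19*74 + 17 = -1406 + 17 = -1389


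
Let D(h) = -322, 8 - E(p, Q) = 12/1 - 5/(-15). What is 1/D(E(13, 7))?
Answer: -1/322 ≈ -0.0031056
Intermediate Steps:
E(p, Q) = -13/3 (E(p, Q) = 8 - (12/1 - 5/(-15)) = 8 - (12*1 - 5*(-1/15)) = 8 - (12 + 1/3) = 8 - 1*37/3 = 8 - 37/3 = -13/3)
1/D(E(13, 7)) = 1/(-322) = -1/322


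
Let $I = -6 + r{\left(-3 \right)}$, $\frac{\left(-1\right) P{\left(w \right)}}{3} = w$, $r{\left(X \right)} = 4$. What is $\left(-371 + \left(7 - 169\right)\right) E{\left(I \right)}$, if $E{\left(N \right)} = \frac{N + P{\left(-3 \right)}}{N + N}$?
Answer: $\frac{3731}{4} \approx 932.75$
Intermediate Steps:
$P{\left(w \right)} = - 3 w$
$I = -2$ ($I = -6 + 4 = -2$)
$E{\left(N \right)} = \frac{9 + N}{2 N}$ ($E{\left(N \right)} = \frac{N - -9}{N + N} = \frac{N + 9}{2 N} = \left(9 + N\right) \frac{1}{2 N} = \frac{9 + N}{2 N}$)
$\left(-371 + \left(7 - 169\right)\right) E{\left(I \right)} = \left(-371 + \left(7 - 169\right)\right) \frac{9 - 2}{2 \left(-2\right)} = \left(-371 - 162\right) \frac{1}{2} \left(- \frac{1}{2}\right) 7 = \left(-533\right) \left(- \frac{7}{4}\right) = \frac{3731}{4}$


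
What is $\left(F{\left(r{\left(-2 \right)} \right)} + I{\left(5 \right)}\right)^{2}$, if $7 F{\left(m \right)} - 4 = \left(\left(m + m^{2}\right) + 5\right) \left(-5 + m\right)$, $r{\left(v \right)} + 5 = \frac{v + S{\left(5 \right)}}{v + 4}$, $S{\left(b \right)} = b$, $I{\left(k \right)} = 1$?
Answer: $\frac{14641}{64} \approx 228.77$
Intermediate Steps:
$r{\left(v \right)} = -5 + \frac{5 + v}{4 + v}$ ($r{\left(v \right)} = -5 + \frac{v + 5}{v + 4} = -5 + \frac{5 + v}{4 + v}$)
$F{\left(m \right)} = \frac{4}{7} + \frac{\left(-5 + m\right) \left(5 + m + m^{2}\right)}{7}$ ($F{\left(m \right)} = \frac{4}{7} + \frac{\left(\left(m + m^{2}\right) + 5\right) \left(-5 + m\right)}{7} = \frac{4}{7} + \frac{\left(5 + m + m^{2}\right) \left(-5 + m\right)}{7} = \frac{4}{7} + \frac{\left(-5 + m\right) \left(5 + m + m^{2}\right)}{7}$)
$\left(F{\left(r{\left(-2 \right)} \right)} + I{\left(5 \right)}\right)^{2} = \left(\left(-3 - \frac{4 \left(\frac{-15 - -8}{4 - 2}\right)^{2}}{7} + \frac{\left(\frac{-15 - -8}{4 - 2}\right)^{3}}{7}\right) + 1\right)^{2} = \left(\left(-3 - \frac{4 \left(\frac{-15 + 8}{2}\right)^{2}}{7} + \frac{\left(\frac{-15 + 8}{2}\right)^{3}}{7}\right) + 1\right)^{2} = \left(\left(-3 - \frac{4 \left(\frac{1}{2} \left(-7\right)\right)^{2}}{7} + \frac{\left(\frac{1}{2} \left(-7\right)\right)^{3}}{7}\right) + 1\right)^{2} = \left(\left(-3 - \frac{4 \left(- \frac{7}{2}\right)^{2}}{7} + \frac{\left(- \frac{7}{2}\right)^{3}}{7}\right) + 1\right)^{2} = \left(\left(-3 - 7 + \frac{1}{7} \left(- \frac{343}{8}\right)\right) + 1\right)^{2} = \left(\left(-3 - 7 - \frac{49}{8}\right) + 1\right)^{2} = \left(- \frac{129}{8} + 1\right)^{2} = \left(- \frac{121}{8}\right)^{2} = \frac{14641}{64}$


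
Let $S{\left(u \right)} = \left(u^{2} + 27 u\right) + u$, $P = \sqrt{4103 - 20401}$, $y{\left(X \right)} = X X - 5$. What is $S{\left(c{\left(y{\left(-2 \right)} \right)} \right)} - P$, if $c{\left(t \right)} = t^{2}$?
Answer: $29 - i \sqrt{16298} \approx 29.0 - 127.66 i$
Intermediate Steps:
$y{\left(X \right)} = -5 + X^{2}$ ($y{\left(X \right)} = X^{2} - 5 = -5 + X^{2}$)
$P = i \sqrt{16298}$ ($P = \sqrt{-16298} = i \sqrt{16298} \approx 127.66 i$)
$S{\left(u \right)} = u^{2} + 28 u$
$S{\left(c{\left(y{\left(-2 \right)} \right)} \right)} - P = \left(-5 + \left(-2\right)^{2}\right)^{2} \left(28 + \left(-5 + \left(-2\right)^{2}\right)^{2}\right) - i \sqrt{16298} = \left(-5 + 4\right)^{2} \left(28 + \left(-5 + 4\right)^{2}\right) - i \sqrt{16298} = \left(-1\right)^{2} \left(28 + \left(-1\right)^{2}\right) - i \sqrt{16298} = 1 \left(28 + 1\right) - i \sqrt{16298} = 1 \cdot 29 - i \sqrt{16298} = 29 - i \sqrt{16298}$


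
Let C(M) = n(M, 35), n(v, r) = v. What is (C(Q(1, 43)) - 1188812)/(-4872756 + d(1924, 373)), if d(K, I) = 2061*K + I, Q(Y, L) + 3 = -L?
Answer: 1188858/907019 ≈ 1.3107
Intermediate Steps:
Q(Y, L) = -3 - L
C(M) = M
d(K, I) = I + 2061*K
(C(Q(1, 43)) - 1188812)/(-4872756 + d(1924, 373)) = ((-3 - 1*43) - 1188812)/(-4872756 + (373 + 2061*1924)) = ((-3 - 43) - 1188812)/(-4872756 + (373 + 3965364)) = (-46 - 1188812)/(-4872756 + 3965737) = -1188858/(-907019) = -1188858*(-1/907019) = 1188858/907019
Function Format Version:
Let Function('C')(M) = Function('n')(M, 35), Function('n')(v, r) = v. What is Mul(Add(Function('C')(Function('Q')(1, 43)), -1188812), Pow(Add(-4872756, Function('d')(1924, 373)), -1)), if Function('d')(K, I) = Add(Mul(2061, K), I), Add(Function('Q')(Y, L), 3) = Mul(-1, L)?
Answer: Rational(1188858, 907019) ≈ 1.3107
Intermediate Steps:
Function('Q')(Y, L) = Add(-3, Mul(-1, L))
Function('C')(M) = M
Function('d')(K, I) = Add(I, Mul(2061, K))
Mul(Add(Function('C')(Function('Q')(1, 43)), -1188812), Pow(Add(-4872756, Function('d')(1924, 373)), -1)) = Mul(Add(Add(-3, Mul(-1, 43)), -1188812), Pow(Add(-4872756, Add(373, Mul(2061, 1924))), -1)) = Mul(Add(Add(-3, -43), -1188812), Pow(Add(-4872756, Add(373, 3965364)), -1)) = Mul(Add(-46, -1188812), Pow(Add(-4872756, 3965737), -1)) = Mul(-1188858, Pow(-907019, -1)) = Mul(-1188858, Rational(-1, 907019)) = Rational(1188858, 907019)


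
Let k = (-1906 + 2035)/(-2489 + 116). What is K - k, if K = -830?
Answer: -656487/791 ≈ -829.95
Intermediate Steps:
k = -43/791 (k = 129/(-2373) = 129*(-1/2373) = -43/791 ≈ -0.054362)
K - k = -830 - 1*(-43/791) = -830 + 43/791 = -656487/791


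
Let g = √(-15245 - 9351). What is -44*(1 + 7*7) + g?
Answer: -2200 + 2*I*√6149 ≈ -2200.0 + 156.83*I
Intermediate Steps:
g = 2*I*√6149 (g = √(-24596) = 2*I*√6149 ≈ 156.83*I)
-44*(1 + 7*7) + g = -44*(1 + 7*7) + 2*I*√6149 = -44*(1 + 49) + 2*I*√6149 = -44*50 + 2*I*√6149 = -2200 + 2*I*√6149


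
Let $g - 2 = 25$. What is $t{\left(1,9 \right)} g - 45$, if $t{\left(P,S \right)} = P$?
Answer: $-18$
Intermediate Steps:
$g = 27$ ($g = 2 + 25 = 27$)
$t{\left(1,9 \right)} g - 45 = 1 \cdot 27 - 45 = 27 - 45 = -18$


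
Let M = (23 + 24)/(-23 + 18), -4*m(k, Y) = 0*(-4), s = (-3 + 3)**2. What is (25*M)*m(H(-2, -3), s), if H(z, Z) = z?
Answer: 0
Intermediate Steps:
s = 0 (s = 0**2 = 0)
m(k, Y) = 0 (m(k, Y) = -0*(-4) = -1/4*0 = 0)
M = -47/5 (M = 47/(-5) = 47*(-1/5) = -47/5 ≈ -9.4000)
(25*M)*m(H(-2, -3), s) = (25*(-47/5))*0 = -235*0 = 0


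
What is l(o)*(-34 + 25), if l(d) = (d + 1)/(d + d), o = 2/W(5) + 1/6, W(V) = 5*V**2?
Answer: -7983/274 ≈ -29.135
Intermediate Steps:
o = 137/750 (o = 2/((5*5**2)) + 1/6 = 2/((5*25)) + 1*(1/6) = 2/125 + 1/6 = 137/750 ≈ 0.18267)
l(d) = (1 + d)/(2*d) (l(d) = (1 + d)/((2*d)) = (1 + d)*(1/(2*d)) = (1 + d)/(2*d))
l(o)*(-34 + 25) = ((1 + 137/750)/(2*(137/750)))*(-34 + 25) = ((1/2)*(750/137)*(887/750))*(-9) = (887/274)*(-9) = -7983/274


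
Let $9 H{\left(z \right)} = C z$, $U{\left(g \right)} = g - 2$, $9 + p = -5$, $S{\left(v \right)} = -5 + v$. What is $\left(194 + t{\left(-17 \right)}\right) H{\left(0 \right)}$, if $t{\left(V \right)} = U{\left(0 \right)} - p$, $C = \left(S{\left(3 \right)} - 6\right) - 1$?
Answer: $0$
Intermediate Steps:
$p = -14$ ($p = -9 - 5 = -14$)
$C = -9$ ($C = \left(\left(-5 + 3\right) - 6\right) - 1 = \left(-2 - 6\right) - 1 = -8 - 1 = -9$)
$U{\left(g \right)} = -2 + g$ ($U{\left(g \right)} = g - 2 = -2 + g$)
$H{\left(z \right)} = - z$ ($H{\left(z \right)} = \frac{\left(-9\right) z}{9} = - z$)
$t{\left(V \right)} = 12$ ($t{\left(V \right)} = \left(-2 + 0\right) - -14 = -2 + 14 = 12$)
$\left(194 + t{\left(-17 \right)}\right) H{\left(0 \right)} = \left(194 + 12\right) \left(\left(-1\right) 0\right) = 206 \cdot 0 = 0$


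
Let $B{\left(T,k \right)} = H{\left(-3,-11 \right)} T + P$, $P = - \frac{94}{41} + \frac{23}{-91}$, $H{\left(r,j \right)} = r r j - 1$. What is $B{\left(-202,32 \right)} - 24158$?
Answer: $- \frac{14776795}{3731} \approx -3960.5$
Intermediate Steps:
$H{\left(r,j \right)} = -1 + j r^{2}$ ($H{\left(r,j \right)} = r^{2} j - 1 = j r^{2} - 1 = -1 + j r^{2}$)
$P = - \frac{9497}{3731}$ ($P = \left(-94\right) \frac{1}{41} + 23 \left(- \frac{1}{91}\right) = - \frac{94}{41} - \frac{23}{91} = - \frac{9497}{3731} \approx -2.5454$)
$B{\left(T,k \right)} = - \frac{9497}{3731} - 100 T$ ($B{\left(T,k \right)} = \left(-1 - 11 \left(-3\right)^{2}\right) T - \frac{9497}{3731} = \left(-1 - 99\right) T - \frac{9497}{3731} = - 100 T - \frac{9497}{3731} = - \frac{9497}{3731} - 100 T$)
$B{\left(-202,32 \right)} - 24158 = \left(- \frac{9497}{3731} - -20200\right) - 24158 = \left(- \frac{9497}{3731} + 20200\right) - 24158 = \frac{75356703}{3731} - 24158 = - \frac{14776795}{3731}$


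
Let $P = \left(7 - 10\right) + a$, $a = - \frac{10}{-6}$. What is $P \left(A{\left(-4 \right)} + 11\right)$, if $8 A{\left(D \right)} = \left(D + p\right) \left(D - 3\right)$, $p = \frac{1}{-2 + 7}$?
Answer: $- \frac{191}{10} \approx -19.1$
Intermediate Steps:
$p = \frac{1}{5} \approx 0.2$
$A{\left(D \right)} = \frac{\left(-3 + D\right) \left(\frac{1}{5} + D\right)}{8}$ ($A{\left(D \right)} = \frac{\left(D + \frac{1}{5}\right) \left(D - 3\right)}{8} = \frac{\left(\frac{1}{5} + D\right) \left(-3 + D\right)}{8} = \frac{\left(-3 + D\right) \left(\frac{1}{5} + D\right)}{8}$)
$a = \frac{5}{3}$ ($a = \left(-10\right) \left(- \frac{1}{6}\right) = \frac{5}{3} \approx 1.6667$)
$P = - \frac{4}{3}$ ($P = \left(7 - 10\right) + \frac{5}{3} = -3 + \frac{5}{3} = - \frac{4}{3} \approx -1.3333$)
$P \left(A{\left(-4 \right)} + 11\right) = - \frac{4 \left(\left(- \frac{3}{40} - - \frac{7}{5} + \frac{\left(-4\right)^{2}}{8}\right) + 11\right)}{3} = - \frac{4 \left(\left(- \frac{3}{40} + \frac{7}{5} + \frac{1}{8} \cdot 16\right) + 11\right)}{3} = - \frac{4 \left(\left(- \frac{3}{40} + \frac{7}{5} + 2\right) + 11\right)}{3} = - \frac{4 \left(\frac{133}{40} + 11\right)}{3} = \left(- \frac{4}{3}\right) \frac{573}{40} = - \frac{191}{10}$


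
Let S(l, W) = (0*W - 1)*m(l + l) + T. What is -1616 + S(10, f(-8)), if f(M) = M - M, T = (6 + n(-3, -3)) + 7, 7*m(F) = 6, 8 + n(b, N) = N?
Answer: -11304/7 ≈ -1614.9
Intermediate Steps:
n(b, N) = -8 + N
m(F) = 6/7 (m(F) = (1/7)*6 = 6/7)
T = 2 (T = (6 + (-8 - 3)) + 7 = (6 - 11) + 7 = -5 + 7 = 2)
f(M) = 0
S(l, W) = 8/7 (S(l, W) = (0*W - 1)*(6/7) + 2 = (0 - 1)*(6/7) + 2 = -1*6/7 + 2 = -6/7 + 2 = 8/7)
-1616 + S(10, f(-8)) = -1616 + 8/7 = -11304/7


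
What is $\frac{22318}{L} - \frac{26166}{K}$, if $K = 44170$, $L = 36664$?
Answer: $\frac{944137}{57837460} \approx 0.016324$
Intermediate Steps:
$\frac{22318}{L} - \frac{26166}{K} = \frac{22318}{36664} - \frac{26166}{44170} = 22318 \cdot \frac{1}{36664} - \frac{1869}{3155} = \frac{11159}{18332} - \frac{1869}{3155} = \frac{944137}{57837460}$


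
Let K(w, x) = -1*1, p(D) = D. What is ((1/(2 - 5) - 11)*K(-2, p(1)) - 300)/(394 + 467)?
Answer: -866/2583 ≈ -0.33527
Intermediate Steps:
K(w, x) = -1
((1/(2 - 5) - 11)*K(-2, p(1)) - 300)/(394 + 467) = ((1/(2 - 5) - 11)*(-1) - 300)/(394 + 467) = ((1/(-3) - 11)*(-1) - 300)/861 = ((-⅓ - 11)*(-1) - 300)*(1/861) = (-34/3*(-1) - 300)*(1/861) = (34/3 - 300)*(1/861) = -866/3*1/861 = -866/2583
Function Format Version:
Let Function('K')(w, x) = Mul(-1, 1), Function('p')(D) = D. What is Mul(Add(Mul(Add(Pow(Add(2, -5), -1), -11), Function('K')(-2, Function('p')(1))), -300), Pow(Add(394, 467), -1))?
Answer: Rational(-866, 2583) ≈ -0.33527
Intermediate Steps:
Function('K')(w, x) = -1
Mul(Add(Mul(Add(Pow(Add(2, -5), -1), -11), Function('K')(-2, Function('p')(1))), -300), Pow(Add(394, 467), -1)) = Mul(Add(Mul(Add(Pow(Add(2, -5), -1), -11), -1), -300), Pow(Add(394, 467), -1)) = Mul(Add(Mul(Add(Pow(-3, -1), -11), -1), -300), Pow(861, -1)) = Mul(Add(Mul(Add(Rational(-1, 3), -11), -1), -300), Rational(1, 861)) = Mul(Add(Mul(Rational(-34, 3), -1), -300), Rational(1, 861)) = Mul(Add(Rational(34, 3), -300), Rational(1, 861)) = Mul(Rational(-866, 3), Rational(1, 861)) = Rational(-866, 2583)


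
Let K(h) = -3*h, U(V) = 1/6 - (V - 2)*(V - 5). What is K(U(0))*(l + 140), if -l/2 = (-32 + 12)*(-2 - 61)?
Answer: -70210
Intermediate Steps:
l = -2520 (l = -2*(-32 + 12)*(-2 - 61) = -(-40)*(-63) = -2*1260 = -2520)
U(V) = ⅙ - (-5 + V)*(-2 + V) (U(V) = ⅙ - (-2 + V)*(-5 + V) = ⅙ - (-5 + V)*(-2 + V))
K(U(0))*(l + 140) = (-3*(-59/6 - 1*0² + 7*0))*(-2520 + 140) = -3*(-59/6 - 1*0 + 0)*(-2380) = -3*(-59/6 + 0 + 0)*(-2380) = -3*(-59/6)*(-2380) = (59/2)*(-2380) = -70210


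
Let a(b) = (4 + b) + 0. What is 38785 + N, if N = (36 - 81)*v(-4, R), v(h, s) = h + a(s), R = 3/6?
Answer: 77525/2 ≈ 38763.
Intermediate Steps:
a(b) = 4 + b
R = 1/2 (R = 3*(1/6) = 1/2 ≈ 0.50000)
v(h, s) = 4 + h + s (v(h, s) = h + (4 + s) = 4 + h + s)
N = -45/2 (N = (36 - 81)*(4 - 4 + 1/2) = -45*1/2 = -45/2 ≈ -22.500)
38785 + N = 38785 - 45/2 = 77525/2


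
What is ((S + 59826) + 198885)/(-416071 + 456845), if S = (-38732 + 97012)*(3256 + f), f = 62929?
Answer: 3857520511/40774 ≈ 94607.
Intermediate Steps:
S = 3857261800 (S = (-38732 + 97012)*(3256 + 62929) = 58280*66185 = 3857261800)
((S + 59826) + 198885)/(-416071 + 456845) = ((3857261800 + 59826) + 198885)/(-416071 + 456845) = (3857321626 + 198885)/40774 = 3857520511*(1/40774) = 3857520511/40774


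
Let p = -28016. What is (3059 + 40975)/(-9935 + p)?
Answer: -44034/37951 ≈ -1.1603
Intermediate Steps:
(3059 + 40975)/(-9935 + p) = (3059 + 40975)/(-9935 - 28016) = 44034/(-37951) = 44034*(-1/37951) = -44034/37951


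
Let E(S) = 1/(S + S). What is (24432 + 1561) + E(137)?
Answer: 7122083/274 ≈ 25993.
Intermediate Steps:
E(S) = 1/(2*S)
(24432 + 1561) + E(137) = (24432 + 1561) + (½)/137 = 25993 + (½)*(1/137) = 25993 + 1/274 = 7122083/274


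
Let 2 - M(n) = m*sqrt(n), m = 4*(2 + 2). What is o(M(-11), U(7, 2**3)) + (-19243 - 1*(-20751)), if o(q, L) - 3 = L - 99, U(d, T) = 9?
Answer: 1421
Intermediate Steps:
m = 16 (m = 4*4 = 16)
M(n) = 2 - 16*sqrt(n)
o(q, L) = -96 + L (o(q, L) = 3 + (L - 99) = 3 + (-99 + L) = -96 + L)
o(M(-11), U(7, 2**3)) + (-19243 - 1*(-20751)) = (-96 + 9) + (-19243 - 1*(-20751)) = -87 + (-19243 + 20751) = -87 + 1508 = 1421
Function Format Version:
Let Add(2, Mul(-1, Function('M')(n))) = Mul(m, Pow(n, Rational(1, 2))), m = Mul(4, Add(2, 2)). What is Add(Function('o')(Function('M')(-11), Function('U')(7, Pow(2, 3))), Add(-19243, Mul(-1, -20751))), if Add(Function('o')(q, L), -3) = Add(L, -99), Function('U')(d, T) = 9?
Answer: 1421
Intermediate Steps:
m = 16 (m = Mul(4, 4) = 16)
Function('M')(n) = Add(2, Mul(-16, Pow(n, Rational(1, 2)))) (Function('M')(n) = Add(2, Mul(-1, Mul(16, Pow(n, Rational(1, 2))))) = Add(2, Mul(-16, Pow(n, Rational(1, 2)))))
Function('o')(q, L) = Add(-96, L) (Function('o')(q, L) = Add(3, Add(L, -99)) = Add(3, Add(-99, L)) = Add(-96, L))
Add(Function('o')(Function('M')(-11), Function('U')(7, Pow(2, 3))), Add(-19243, Mul(-1, -20751))) = Add(Add(-96, 9), Add(-19243, Mul(-1, -20751))) = Add(-87, Add(-19243, 20751)) = Add(-87, 1508) = 1421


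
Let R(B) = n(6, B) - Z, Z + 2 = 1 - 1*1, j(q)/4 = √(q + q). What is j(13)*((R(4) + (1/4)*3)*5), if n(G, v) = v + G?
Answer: 255*√26 ≈ 1300.3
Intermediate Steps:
n(G, v) = G + v
j(q) = 4*√2*√q (j(q) = 4*√(q + q) = 4*√(2*q) = 4*(√2*√q) = 4*√2*√q)
Z = -2 (Z = -2 + (1 - 1*1) = -2 + (1 - 1) = -2 + 0 = -2)
R(B) = 8 + B (R(B) = (6 + B) - 1*(-2) = (6 + B) + 2 = 8 + B)
j(13)*((R(4) + (1/4)*3)*5) = (4*√2*√13)*(((8 + 4) + (1/4)*3)*5) = (4*√26)*((12 + (1*(¼))*3)*5) = (4*√26)*((12 + (¼)*3)*5) = (4*√26)*((12 + ¾)*5) = (4*√26)*((51/4)*5) = (4*√26)*(255/4) = 255*√26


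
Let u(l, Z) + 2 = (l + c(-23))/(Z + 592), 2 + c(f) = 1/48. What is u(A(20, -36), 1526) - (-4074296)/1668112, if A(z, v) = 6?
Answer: 4709831089/10599183648 ≈ 0.44436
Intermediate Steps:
c(f) = -95/48 (c(f) = -2 + 1/48 = -95/48)
u(l, Z) = -2 + (-95/48 + l)/(592 + Z) (u(l, Z) = -2 + (l - 95/48)/(Z + 592) = -2 + (-95/48 + l)/(592 + Z))
u(A(20, -36), 1526) - (-4074296)/1668112 = (-56927/48 + 6 - 2*1526)/(592 + 1526) - (-4074296)/1668112 = (-56927/48 + 6 - 3052)/2118 - (-4074296)/1668112 = (1/2118)*(-203135/48) - 1*(-509287/208514) = -203135/101664 + 509287/208514 = 4709831089/10599183648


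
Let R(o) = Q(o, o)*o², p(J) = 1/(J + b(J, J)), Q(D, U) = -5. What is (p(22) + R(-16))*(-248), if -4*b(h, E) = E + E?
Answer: 3491592/11 ≈ 3.1742e+5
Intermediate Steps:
b(h, E) = -E/2 (b(h, E) = -(E + E)/4 = -E/2)
p(J) = 2/J (p(J) = 1/(J - J/2) = 1/(J/2) = 2/J)
R(o) = -5*o²
(p(22) + R(-16))*(-248) = (2/22 - 5*(-16)²)*(-248) = (2*(1/22) - 5*256)*(-248) = (1/11 - 1280)*(-248) = -14079/11*(-248) = 3491592/11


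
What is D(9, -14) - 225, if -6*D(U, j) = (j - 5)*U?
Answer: -393/2 ≈ -196.50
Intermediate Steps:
D(U, j) = -U*(-5 + j)/6 (D(U, j) = -(j - 5)*U/6 = -(-5 + j)*U/6 = -U*(-5 + j)/6)
D(9, -14) - 225 = (⅙)*9*(5 - 1*(-14)) - 225 = (⅙)*9*(5 + 14) - 225 = (⅙)*9*19 - 225 = 57/2 - 225 = -393/2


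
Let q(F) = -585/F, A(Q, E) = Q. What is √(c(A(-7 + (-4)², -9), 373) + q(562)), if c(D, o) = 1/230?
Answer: I*√1082455555/32315 ≈ 1.0181*I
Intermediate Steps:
c(D, o) = 1/230
√(c(A(-7 + (-4)², -9), 373) + q(562)) = √(1/230 - 585/562) = √(-33497/32315) = I*√1082455555/32315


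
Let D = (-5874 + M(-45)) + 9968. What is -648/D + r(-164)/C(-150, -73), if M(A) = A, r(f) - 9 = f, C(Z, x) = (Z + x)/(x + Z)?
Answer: -628243/4049 ≈ -155.16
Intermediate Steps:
C(Z, x) = 1 (C(Z, x) = (Z + x)/(Z + x) = 1)
r(f) = 9 + f
D = 4049 (D = (-5874 - 45) + 9968 = -5919 + 9968 = 4049)
-648/D + r(-164)/C(-150, -73) = -648/4049 + (9 - 164)/1 = -648*1/4049 - 155*1 = -648/4049 - 155 = -628243/4049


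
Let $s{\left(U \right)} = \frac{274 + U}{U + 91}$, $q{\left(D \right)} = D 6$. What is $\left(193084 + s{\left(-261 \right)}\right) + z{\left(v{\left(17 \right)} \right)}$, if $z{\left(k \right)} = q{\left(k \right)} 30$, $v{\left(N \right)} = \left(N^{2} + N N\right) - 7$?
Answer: $\frac{50296867}{170} \approx 2.9586 \cdot 10^{5}$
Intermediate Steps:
$q{\left(D \right)} = 6 D$
$v{\left(N \right)} = -7 + 2 N^{2}$ ($v{\left(N \right)} = \left(N^{2} + N^{2}\right) - 7 = 2 N^{2} - 7 = -7 + 2 N^{2}$)
$z{\left(k \right)} = 180 k$ ($z{\left(k \right)} = 6 k 30 = 180 k$)
$s{\left(U \right)} = \frac{274 + U}{91 + U}$
$\left(193084 + s{\left(-261 \right)}\right) + z{\left(v{\left(17 \right)} \right)} = \left(193084 + \frac{274 - 261}{91 - 261}\right) + 180 \left(-7 + 2 \cdot 17^{2}\right) = \left(193084 + \frac{1}{-170} \cdot 13\right) + 180 \left(-7 + 2 \cdot 289\right) = \left(193084 - \frac{13}{170}\right) + 180 \left(-7 + 578\right) = \left(193084 - \frac{13}{170}\right) + 180 \cdot 571 = \frac{32824267}{170} + 102780 = \frac{50296867}{170}$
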